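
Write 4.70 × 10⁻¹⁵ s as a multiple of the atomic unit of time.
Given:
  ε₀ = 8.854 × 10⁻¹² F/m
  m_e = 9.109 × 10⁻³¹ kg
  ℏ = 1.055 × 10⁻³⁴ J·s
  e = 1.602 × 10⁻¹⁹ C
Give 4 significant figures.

194

atomic unit of time: τ_au = (4πε₀)²ℏ³/(m_e e⁴) = 2.423 × 10⁻¹⁷ s.
4.70 × 10⁻¹⁵ / 2.423 × 10⁻¹⁷ = 194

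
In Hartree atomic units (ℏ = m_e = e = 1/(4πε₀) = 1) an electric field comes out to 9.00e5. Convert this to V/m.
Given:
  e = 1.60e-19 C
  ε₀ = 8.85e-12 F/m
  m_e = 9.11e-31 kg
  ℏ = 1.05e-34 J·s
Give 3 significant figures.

4.68e17 V/m

One atomic unit of electric field: E_au = E_h/(e a₀) = m_e²e⁵/((4πε₀)³ℏ⁴) = 5.20e11 V/m.
9.00e5 × 5.20e11 V/m = 4.68e17 V/m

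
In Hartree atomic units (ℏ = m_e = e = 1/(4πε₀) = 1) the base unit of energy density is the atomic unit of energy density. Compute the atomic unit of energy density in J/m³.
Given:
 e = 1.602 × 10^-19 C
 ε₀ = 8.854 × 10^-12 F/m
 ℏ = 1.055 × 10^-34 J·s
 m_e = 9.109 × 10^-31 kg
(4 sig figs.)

u_au = E_h/a₀³ = m_e⁴e¹⁰/((4πε₀)⁵ℏ⁸)
E_h = 4.354 × 10^-18 J
a₀ = 5.297 × 10^-11 m
E_h/a₀³ = 2.929 × 10^13 J/m³

2.929 × 10^13 J/m³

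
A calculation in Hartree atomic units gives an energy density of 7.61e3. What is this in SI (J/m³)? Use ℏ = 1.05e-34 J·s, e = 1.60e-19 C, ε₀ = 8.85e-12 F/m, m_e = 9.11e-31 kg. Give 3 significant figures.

2.29e17 J/m³

One atomic unit of energy density: u_au = E_h/a₀³ = m_e⁴e¹⁰/((4πε₀)⁵ℏ⁸) = 3.01e13 J/m³.
7.61e3 × 3.01e13 J/m³ = 2.29e17 J/m³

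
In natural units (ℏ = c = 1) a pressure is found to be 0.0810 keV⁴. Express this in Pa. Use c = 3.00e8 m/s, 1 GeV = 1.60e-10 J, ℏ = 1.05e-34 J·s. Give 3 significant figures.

Pressure is [E]/[L]³ = [E]⁴/(ℏc)³.
1 GeV⁴ → 1/(ℏc)³ × (1 GeV in J)⁴ = 2.10e37 Pa.
Convert the energy scale: 0.0810 keV⁴ = 8.10e-26 GeV⁴.
Result: 8.10e-26 × 2.10e37 = 1.70e12 Pa.

1.70e12 Pa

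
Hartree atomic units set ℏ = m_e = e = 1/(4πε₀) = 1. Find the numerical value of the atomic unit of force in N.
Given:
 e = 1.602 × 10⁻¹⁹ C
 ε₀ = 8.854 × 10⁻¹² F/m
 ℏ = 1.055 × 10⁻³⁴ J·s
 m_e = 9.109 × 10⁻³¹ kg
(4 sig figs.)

From ℏ = m_e = e = 1/(4πε₀) = 1 the force scale is F_au = E_h/a₀ = m_e²e⁶/((4πε₀)³ℏ⁴).
E_h = 4.354 × 10⁻¹⁸ J
a₀ = 5.297 × 10⁻¹¹ m
E_h/a₀ = 8.220 × 10⁻⁸ N

8.220 × 10⁻⁸ N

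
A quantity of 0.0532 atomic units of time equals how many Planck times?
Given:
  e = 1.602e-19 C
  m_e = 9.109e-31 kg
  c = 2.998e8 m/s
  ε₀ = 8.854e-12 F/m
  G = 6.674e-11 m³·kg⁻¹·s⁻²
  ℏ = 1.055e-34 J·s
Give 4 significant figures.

2.391e25

atomic unit of time: τ_au = (4πε₀)²ℏ³/(m_e e⁴) = 2.423e-17 s
Planck time: t_P = √(ℏG/c⁵) = 5.392e-44 s
0.0532 × 2.423e-17 / 5.392e-44 = 2.391e25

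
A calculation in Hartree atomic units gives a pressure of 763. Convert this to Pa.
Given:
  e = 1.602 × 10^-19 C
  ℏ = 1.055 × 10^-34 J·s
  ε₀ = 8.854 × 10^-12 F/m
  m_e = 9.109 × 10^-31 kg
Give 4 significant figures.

2.235 × 10^16 Pa

One atomic unit of pressure: P_au = E_h/a₀³ = m_e⁴e¹⁰/((4πε₀)⁵ℏ⁸) = 2.929 × 10^13 Pa.
763 × 2.929 × 10^13 Pa = 2.235 × 10^16 Pa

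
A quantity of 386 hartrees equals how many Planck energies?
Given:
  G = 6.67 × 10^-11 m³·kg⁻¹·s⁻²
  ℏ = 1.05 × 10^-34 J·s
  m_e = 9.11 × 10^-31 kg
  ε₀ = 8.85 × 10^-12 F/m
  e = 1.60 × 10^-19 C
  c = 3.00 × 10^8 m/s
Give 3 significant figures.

8.64 × 10^-25

hartree: E_h = m_e e⁴/(4πε₀ℏ)² = 4.38 × 10^-18 J
Planck energy: E_P = √(ℏc⁵/G) = 1.96 × 10^9 J
386 × 4.38 × 10^-18 / 1.96 × 10^9 = 8.64 × 10^-25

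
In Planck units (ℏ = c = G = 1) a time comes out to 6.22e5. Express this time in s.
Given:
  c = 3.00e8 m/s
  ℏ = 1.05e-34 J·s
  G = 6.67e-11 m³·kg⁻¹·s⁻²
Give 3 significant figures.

3.34e-38 s

One Planck time: t_P = √(ℏG/c⁵) = 5.37e-44 s.
6.22e5 × 5.37e-44 s = 3.34e-38 s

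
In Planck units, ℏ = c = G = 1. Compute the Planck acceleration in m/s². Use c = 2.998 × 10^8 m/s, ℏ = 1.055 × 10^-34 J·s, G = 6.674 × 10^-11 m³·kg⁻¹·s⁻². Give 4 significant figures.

The unique combination of the constants set to 1 with dimensions of acceleration is a_P = √(c⁷/(ℏG)).
  = √(3.092 × 10^103)
  = 5.560 × 10^51 m/s²

5.560 × 10^51 m/s²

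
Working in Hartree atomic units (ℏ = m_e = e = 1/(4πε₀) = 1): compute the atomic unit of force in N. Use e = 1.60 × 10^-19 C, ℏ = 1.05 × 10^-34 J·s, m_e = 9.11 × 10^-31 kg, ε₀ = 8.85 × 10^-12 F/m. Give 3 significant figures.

8.33 × 10^-8 N

The unique combination of the constants set to 1 with dimensions of force is F_au = E_h/a₀ = m_e²e⁶/((4πε₀)³ℏ⁴).
E_h = 4.38 × 10^-18 J
a₀ = 5.26 × 10^-11 m
E_h/a₀ = 8.33 × 10^-8 N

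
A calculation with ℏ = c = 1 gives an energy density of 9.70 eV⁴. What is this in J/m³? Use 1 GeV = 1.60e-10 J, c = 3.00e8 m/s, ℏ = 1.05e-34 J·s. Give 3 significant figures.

203 J/m³

[E]/[L]³ = [E]⁴/(ℏc)³; restore (ℏc)⁻³.
1 GeV⁴ → 1/(ℏc)³ × (1 GeV in J)⁴ = 2.10e37 J/m³.
Convert the energy scale: 9.70 eV⁴ = 9.70e-36 GeV⁴.
Result: 9.70e-36 × 2.10e37 = 203 J/m³.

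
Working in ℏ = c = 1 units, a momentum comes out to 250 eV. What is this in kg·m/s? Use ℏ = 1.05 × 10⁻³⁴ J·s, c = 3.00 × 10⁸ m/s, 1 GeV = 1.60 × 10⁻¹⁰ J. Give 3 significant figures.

1.33 × 10⁻²⁵ kg·m/s

Momentum is [E]/c; divide by c.
1 GeV → 1/c × (1 GeV in J) = 5.33 × 10⁻¹⁹ kg·m/s.
Convert the energy scale: 250 eV = 2.50 × 10⁻⁷ GeV.
Result: 2.50 × 10⁻⁷ × 5.33 × 10⁻¹⁹ = 1.33 × 10⁻²⁵ kg·m/s.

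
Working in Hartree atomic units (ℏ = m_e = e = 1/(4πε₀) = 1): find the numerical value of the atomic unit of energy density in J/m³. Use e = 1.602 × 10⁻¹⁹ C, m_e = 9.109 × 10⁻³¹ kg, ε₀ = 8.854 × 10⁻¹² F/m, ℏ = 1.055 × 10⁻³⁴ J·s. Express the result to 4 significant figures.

From ℏ = m_e = e = 1/(4πε₀) = 1 the energy density scale is u_au = E_h/a₀³ = m_e⁴e¹⁰/((4πε₀)⁵ℏ⁸).
E_h = 4.354 × 10⁻¹⁸ J
a₀ = 5.297 × 10⁻¹¹ m
E_h/a₀³ = 2.929 × 10¹³ J/m³

2.929 × 10¹³ J/m³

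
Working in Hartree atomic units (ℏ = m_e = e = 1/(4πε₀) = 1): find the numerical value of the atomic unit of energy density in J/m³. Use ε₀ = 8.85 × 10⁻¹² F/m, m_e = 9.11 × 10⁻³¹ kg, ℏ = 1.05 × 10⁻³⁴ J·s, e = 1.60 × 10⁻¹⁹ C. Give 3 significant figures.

3.01 × 10¹³ J/m³

Dimensional analysis gives u_au = E_h/a₀³ = m_e⁴e¹⁰/((4πε₀)⁵ℏ⁸).
E_h = 4.38 × 10⁻¹⁸ J
a₀ = 5.26 × 10⁻¹¹ m
E_h/a₀³ = 3.01 × 10¹³ J/m³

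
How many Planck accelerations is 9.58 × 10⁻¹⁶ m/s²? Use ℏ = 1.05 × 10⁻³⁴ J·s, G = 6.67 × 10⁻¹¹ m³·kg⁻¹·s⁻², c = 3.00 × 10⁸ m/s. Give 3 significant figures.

1.71 × 10⁻⁶⁷

Planck acceleration: a_P = √(c⁷/(ℏG)) = 5.59 × 10⁵¹ m/s².
9.58 × 10⁻¹⁶ / 5.59 × 10⁵¹ = 1.71 × 10⁻⁶⁷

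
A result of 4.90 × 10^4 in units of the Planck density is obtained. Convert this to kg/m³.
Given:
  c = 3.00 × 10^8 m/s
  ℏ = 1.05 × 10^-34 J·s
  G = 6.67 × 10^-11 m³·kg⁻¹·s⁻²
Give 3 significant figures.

One Planck density: ρ_P = c⁵/(ℏG²) = 5.20 × 10^96 kg/m³.
4.90 × 10^4 × 5.20 × 10^96 kg/m³ = 2.55 × 10^101 kg/m³

2.55 × 10^101 kg/m³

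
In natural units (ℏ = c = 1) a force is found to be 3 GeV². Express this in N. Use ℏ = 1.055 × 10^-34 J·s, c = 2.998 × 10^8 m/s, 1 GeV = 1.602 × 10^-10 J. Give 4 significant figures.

Force is [E]/[L] = [E]²/(ℏc); restore (ℏc)⁻¹.
1 GeV² → 1/(ℏc) × (1 GeV in J)² = 8.114 × 10^5 N.
Result: 3 × 8.114 × 10^5 = 2.434 × 10^6 N.

2.434 × 10^6 N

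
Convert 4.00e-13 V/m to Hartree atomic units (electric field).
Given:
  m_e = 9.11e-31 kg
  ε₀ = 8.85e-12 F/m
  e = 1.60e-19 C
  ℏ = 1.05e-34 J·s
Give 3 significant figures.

7.68e-25

atomic unit of electric field: E_au = E_h/(e a₀) = m_e²e⁵/((4πε₀)³ℏ⁴) = 5.20e11 V/m.
4.00e-13 / 5.20e11 = 7.68e-25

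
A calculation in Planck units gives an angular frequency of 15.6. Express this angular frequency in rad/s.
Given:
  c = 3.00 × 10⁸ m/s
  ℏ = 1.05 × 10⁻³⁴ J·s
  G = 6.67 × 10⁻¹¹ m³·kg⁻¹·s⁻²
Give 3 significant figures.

2.91 × 10⁴⁴ rad/s

One Planck angular frequency: ω_P = √(c⁵/(ℏG)) = 1.86 × 10⁴³ rad/s.
15.6 × 1.86 × 10⁴³ rad/s = 2.91 × 10⁴⁴ rad/s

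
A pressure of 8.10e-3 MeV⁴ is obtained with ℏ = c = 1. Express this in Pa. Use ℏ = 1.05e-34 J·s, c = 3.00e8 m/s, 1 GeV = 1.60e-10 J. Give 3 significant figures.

Pressure is [E]/[L]³ = [E]⁴/(ℏc)³.
1 GeV⁴ → 1/(ℏc)³ × (1 GeV in J)⁴ = 2.10e37 Pa.
Convert the energy scale: 8.10e-3 MeV⁴ = 8.10e-15 GeV⁴.
Result: 8.10e-15 × 2.10e37 = 1.70e23 Pa.

1.70e23 Pa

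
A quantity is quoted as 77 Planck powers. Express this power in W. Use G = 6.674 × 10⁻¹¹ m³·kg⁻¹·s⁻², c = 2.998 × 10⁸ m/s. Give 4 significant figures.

One Planck power: P_P = c⁵/G = 3.629 × 10⁵² W.
77 × 3.629 × 10⁵² W = 2.794 × 10⁵⁴ W

2.794 × 10⁵⁴ W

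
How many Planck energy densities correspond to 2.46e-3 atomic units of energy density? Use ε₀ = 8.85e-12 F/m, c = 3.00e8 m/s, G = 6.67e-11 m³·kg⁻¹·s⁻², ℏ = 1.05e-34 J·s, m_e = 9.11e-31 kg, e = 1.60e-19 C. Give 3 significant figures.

1.58e-103

atomic unit of energy density: u_au = E_h/a₀³ = m_e⁴e¹⁰/((4πε₀)⁵ℏ⁸) = 3.01e13 J/m³
Planck energy density: u_P = c⁷/(ℏG²) = 4.68e113 J/m³
2.46e-3 × 3.01e13 / 4.68e113 = 1.58e-103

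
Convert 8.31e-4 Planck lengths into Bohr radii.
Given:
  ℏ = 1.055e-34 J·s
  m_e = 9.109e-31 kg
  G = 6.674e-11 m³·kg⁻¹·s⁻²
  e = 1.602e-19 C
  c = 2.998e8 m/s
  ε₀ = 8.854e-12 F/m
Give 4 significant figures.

2.536e-28

Planck length: ℓ_P = √(ℏG/c³) = 1.616e-35 m
Bohr radius: a₀ = 4πε₀ℏ²/(m_e e²) = 5.297e-11 m
8.31e-4 × 1.616e-35 / 5.297e-11 = 2.536e-28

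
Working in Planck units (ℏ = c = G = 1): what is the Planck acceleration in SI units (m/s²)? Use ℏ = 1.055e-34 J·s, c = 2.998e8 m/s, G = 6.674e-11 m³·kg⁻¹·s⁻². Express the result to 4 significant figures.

Dimensional analysis gives a_P = √(c⁷/(ℏG)).
  = √(3.092e103)
  = 5.560e51 m/s²

5.560e51 m/s²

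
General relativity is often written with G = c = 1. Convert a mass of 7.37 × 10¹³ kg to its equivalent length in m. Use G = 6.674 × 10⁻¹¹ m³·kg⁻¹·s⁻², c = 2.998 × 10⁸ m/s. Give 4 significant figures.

In G = c = 1 units mass has dimensions of length; the conversion factor is G/c².
7.37 × 10¹³ kg × (G/c²) = 5.473 × 10⁻¹⁴ m

5.473 × 10⁻¹⁴ m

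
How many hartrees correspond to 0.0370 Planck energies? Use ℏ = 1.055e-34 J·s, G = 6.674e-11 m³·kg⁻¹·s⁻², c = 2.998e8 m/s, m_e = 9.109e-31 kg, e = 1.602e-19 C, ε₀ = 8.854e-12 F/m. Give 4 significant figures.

Planck energy: E_P = √(ℏc⁵/G) = 1.957e9 J
hartree: E_h = m_e e⁴/(4πε₀ℏ)² = 4.354e-18 J
0.0370 × 1.957e9 / 4.354e-18 = 1.663e25

1.663e25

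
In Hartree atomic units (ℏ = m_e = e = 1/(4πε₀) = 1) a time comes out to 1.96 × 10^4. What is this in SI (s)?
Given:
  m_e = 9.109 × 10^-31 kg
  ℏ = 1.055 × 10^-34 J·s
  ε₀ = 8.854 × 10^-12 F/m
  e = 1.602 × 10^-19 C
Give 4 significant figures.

4.749 × 10^-13 s

One atomic unit of time: τ_au = (4πε₀)²ℏ³/(m_e e⁴) = 2.423 × 10^-17 s.
1.96 × 10^4 × 2.423 × 10^-17 s = 4.749 × 10^-13 s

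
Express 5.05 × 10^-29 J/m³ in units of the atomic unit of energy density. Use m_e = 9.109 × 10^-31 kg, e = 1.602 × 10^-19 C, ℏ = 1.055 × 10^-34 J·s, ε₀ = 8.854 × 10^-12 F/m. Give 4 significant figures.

atomic unit of energy density: u_au = E_h/a₀³ = m_e⁴e¹⁰/((4πε₀)⁵ℏ⁸) = 2.929 × 10^13 J/m³.
5.05 × 10^-29 / 2.929 × 10^13 = 1.724 × 10^-42

1.724 × 10^-42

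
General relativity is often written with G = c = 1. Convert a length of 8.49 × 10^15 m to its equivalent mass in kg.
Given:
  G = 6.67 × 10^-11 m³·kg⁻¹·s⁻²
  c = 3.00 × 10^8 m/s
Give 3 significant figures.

1.15 × 10^43 kg

Length → mass via c²/G.
8.49 × 10^15 m × (c²/G) = 1.15 × 10^43 kg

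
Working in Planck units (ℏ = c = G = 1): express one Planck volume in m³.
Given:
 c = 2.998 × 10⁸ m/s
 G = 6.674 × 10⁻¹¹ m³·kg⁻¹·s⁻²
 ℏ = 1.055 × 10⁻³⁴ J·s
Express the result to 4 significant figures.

Dimensional analysis gives V_P = (ℏG/c³)^(3/2).
  = √(1.784 × 10⁻²⁰⁹)
  = 4.224 × 10⁻¹⁰⁵ m³

4.224 × 10⁻¹⁰⁵ m³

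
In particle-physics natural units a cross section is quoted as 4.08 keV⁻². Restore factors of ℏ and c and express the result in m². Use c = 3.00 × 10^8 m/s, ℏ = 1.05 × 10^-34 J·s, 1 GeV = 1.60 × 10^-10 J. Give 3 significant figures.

Area is [L]² = [E]⁻²·(ℏc)²; restore (ℏc)².
1 GeV⁻² → (ℏc)² × (1 GeV in J)⁻² = 3.88 × 10^-32 m².
Convert the energy scale: 4.08 keV⁻² = 4.08 × 10^12 GeV⁻².
Result: 4.08 × 10^12 × 3.88 × 10^-32 = 1.58 × 10^-19 m².

1.58 × 10^-19 m²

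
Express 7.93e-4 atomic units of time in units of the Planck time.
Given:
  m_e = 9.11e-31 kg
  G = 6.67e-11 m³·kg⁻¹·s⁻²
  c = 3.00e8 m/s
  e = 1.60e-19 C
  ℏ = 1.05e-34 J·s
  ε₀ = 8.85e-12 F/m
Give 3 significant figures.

atomic unit of time: τ_au = (4πε₀)²ℏ³/(m_e e⁴) = 2.40e-17 s
Planck time: t_P = √(ℏG/c⁵) = 5.37e-44 s
7.93e-4 × 2.40e-17 / 5.37e-44 = 3.54e23

3.54e23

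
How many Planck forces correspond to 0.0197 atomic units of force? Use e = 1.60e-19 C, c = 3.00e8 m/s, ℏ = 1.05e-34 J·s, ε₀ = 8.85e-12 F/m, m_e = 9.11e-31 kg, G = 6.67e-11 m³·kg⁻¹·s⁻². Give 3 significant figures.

1.35e-53

atomic unit of force: F_au = E_h/a₀ = m_e²e⁶/((4πε₀)³ℏ⁴) = 8.33e-8 N
Planck force: F_P = c⁴/G = 1.21e44 N
0.0197 × 8.33e-8 / 1.21e44 = 1.35e-53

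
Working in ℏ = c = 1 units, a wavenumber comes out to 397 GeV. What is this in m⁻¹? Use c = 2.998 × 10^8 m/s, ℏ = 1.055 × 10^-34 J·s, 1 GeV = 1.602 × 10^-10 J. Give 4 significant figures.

Inverse length is [E]/(ℏc).
1 GeV → 1/(ℏc) × (1 GeV in J) = 5.065 × 10^15 m⁻¹.
Result: 397 × 5.065 × 10^15 = 2.011 × 10^18 m⁻¹.

2.011 × 10^18 m⁻¹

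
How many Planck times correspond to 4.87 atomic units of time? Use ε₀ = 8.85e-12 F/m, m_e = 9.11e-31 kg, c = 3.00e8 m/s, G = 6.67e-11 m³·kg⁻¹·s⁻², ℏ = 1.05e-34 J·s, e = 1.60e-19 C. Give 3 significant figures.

2.18e27

atomic unit of time: τ_au = (4πε₀)²ℏ³/(m_e e⁴) = 2.40e-17 s
Planck time: t_P = √(ℏG/c⁵) = 5.37e-44 s
4.87 × 2.40e-17 / 5.37e-44 = 2.18e27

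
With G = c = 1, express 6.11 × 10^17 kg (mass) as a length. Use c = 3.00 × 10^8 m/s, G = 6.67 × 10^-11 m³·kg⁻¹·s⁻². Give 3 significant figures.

In G = c = 1 units mass has dimensions of length; the conversion factor is G/c².
6.11 × 10^17 kg × (G/c²) = 4.53 × 10^-10 m

4.53 × 10^-10 m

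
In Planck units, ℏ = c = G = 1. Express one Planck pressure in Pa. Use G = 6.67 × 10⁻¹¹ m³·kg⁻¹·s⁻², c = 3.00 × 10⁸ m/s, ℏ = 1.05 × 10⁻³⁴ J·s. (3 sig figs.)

The unique combination of the constants set to 1 with dimensions of pressure is p_P = c⁷/(ℏG²).
  = 2.19 × 10⁵⁹ / 4.67 × 10⁻⁵⁵
  = 4.68 × 10¹¹³ Pa

4.68 × 10¹¹³ Pa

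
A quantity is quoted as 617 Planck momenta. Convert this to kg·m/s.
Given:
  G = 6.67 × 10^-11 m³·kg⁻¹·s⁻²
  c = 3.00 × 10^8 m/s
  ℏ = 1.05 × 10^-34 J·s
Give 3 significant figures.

4.02 × 10^3 kg·m/s

One Planck momentum: p_P = √(ℏc³/G) = 6.52 kg·m/s.
617 × 6.52 kg·m/s = 4.02 × 10^3 kg·m/s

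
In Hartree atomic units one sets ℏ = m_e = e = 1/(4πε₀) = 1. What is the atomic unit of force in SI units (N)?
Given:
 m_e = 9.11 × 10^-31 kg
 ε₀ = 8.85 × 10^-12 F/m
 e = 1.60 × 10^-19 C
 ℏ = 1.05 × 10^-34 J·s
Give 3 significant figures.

F_au = E_h/a₀ = m_e²e⁶/((4πε₀)³ℏ⁴)
E_h = 4.38 × 10^-18 J
a₀ = 5.26 × 10^-11 m
E_h/a₀ = 8.33 × 10^-8 N

8.33 × 10^-8 N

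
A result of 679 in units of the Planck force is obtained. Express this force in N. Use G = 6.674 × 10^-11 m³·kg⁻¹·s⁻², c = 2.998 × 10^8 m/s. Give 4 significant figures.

One Planck force: F_P = c⁴/G = 1.210 × 10^44 N.
679 × 1.210 × 10^44 N = 8.219 × 10^46 N

8.219 × 10^46 N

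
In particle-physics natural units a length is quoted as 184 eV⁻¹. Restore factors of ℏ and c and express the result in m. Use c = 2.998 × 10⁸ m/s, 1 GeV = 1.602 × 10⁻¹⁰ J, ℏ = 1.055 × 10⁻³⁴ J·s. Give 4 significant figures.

A length is [E]⁻¹ in ℏ=c=1; restore one factor of ℏc.
1 GeV⁻¹ → ℏc × (1 GeV in J)⁻¹ = 1.974 × 10⁻¹⁶ m.
Convert the energy scale: 184 eV⁻¹ = 1.84 × 10¹¹ GeV⁻¹.
Result: 1.84 × 10¹¹ × 1.974 × 10⁻¹⁶ = 3.633 × 10⁻⁵ m.

3.633 × 10⁻⁵ m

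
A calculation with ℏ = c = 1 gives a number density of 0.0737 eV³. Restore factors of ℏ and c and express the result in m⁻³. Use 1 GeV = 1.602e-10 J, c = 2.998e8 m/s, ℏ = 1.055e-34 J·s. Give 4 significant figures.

Number density is [L]⁻³ = [E]³/(ℏc)³.
1 GeV³ → 1/(ℏc)³ × (1 GeV in J)³ = 1.299e47 m⁻³.
Convert the energy scale: 0.0737 eV³ = 7.37e-29 GeV³.
Result: 7.37e-29 × 1.299e47 = 9.576e18 m⁻³.

9.576e18 m⁻³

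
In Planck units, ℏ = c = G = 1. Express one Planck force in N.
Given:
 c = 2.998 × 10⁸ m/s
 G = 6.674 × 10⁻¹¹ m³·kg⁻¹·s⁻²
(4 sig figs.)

From ℏ = c = G = 1 the force scale is F_P = c⁴/G.
  = 8.078 × 10³³ / 6.674 × 10⁻¹¹
  = 1.210 × 10⁴⁴ N

1.210 × 10⁴⁴ N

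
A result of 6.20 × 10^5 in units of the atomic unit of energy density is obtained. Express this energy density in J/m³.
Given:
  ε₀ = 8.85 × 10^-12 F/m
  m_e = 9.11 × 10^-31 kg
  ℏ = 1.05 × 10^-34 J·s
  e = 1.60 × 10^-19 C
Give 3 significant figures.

1.87 × 10^19 J/m³

One atomic unit of energy density: u_au = E_h/a₀³ = m_e⁴e¹⁰/((4πε₀)⁵ℏ⁸) = 3.01 × 10^13 J/m³.
6.20 × 10^5 × 3.01 × 10^13 J/m³ = 1.87 × 10^19 J/m³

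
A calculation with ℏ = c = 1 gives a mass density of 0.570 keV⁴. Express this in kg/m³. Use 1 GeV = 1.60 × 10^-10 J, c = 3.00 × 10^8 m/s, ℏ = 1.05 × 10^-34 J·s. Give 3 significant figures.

1.33 × 10^-4 kg/m³

Mass density is [E]/(c²[L]³) = [E]⁴/(ℏ³c⁵).
1 GeV⁴ → 1/(ℏ³c⁵) × (1 GeV in J)⁴ = 2.33 × 10^20 kg/m³.
Convert the energy scale: 0.570 keV⁴ = 5.70 × 10^-25 GeV⁴.
Result: 5.70 × 10^-25 × 2.33 × 10^20 = 1.33 × 10^-4 kg/m³.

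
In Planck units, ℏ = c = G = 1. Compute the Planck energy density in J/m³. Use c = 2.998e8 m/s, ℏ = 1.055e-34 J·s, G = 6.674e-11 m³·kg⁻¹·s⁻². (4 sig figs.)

4.632e113 J/m³

Dimensional analysis gives u_P = c⁷/(ℏG²).
  = 2.177e59 / 4.699e-55
  = 4.632e113 J/m³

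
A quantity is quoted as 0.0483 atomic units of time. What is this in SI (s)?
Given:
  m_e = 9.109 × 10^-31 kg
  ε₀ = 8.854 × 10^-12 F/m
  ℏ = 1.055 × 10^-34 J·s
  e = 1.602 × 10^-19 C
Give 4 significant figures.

One atomic unit of time: τ_au = (4πε₀)²ℏ³/(m_e e⁴) = 2.423 × 10^-17 s.
0.0483 × 2.423 × 10^-17 s = 1.170 × 10^-18 s

1.170 × 10^-18 s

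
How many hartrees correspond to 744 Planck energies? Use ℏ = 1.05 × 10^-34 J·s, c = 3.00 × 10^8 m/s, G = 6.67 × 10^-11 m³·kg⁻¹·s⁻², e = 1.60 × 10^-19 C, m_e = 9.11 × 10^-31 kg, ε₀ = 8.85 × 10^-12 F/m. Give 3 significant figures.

Planck energy: E_P = √(ℏc⁵/G) = 1.96 × 10^9 J
hartree: E_h = m_e e⁴/(4πε₀ℏ)² = 4.38 × 10^-18 J
744 × 1.96 × 10^9 / 4.38 × 10^-18 = 3.32 × 10^29

3.32 × 10^29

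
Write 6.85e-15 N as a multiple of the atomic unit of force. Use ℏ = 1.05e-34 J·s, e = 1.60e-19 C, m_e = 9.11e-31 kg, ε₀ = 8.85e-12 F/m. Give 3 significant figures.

8.23e-8

atomic unit of force: F_au = E_h/a₀ = m_e²e⁶/((4πε₀)³ℏ⁴) = 8.33e-8 N.
6.85e-15 / 8.33e-8 = 8.23e-8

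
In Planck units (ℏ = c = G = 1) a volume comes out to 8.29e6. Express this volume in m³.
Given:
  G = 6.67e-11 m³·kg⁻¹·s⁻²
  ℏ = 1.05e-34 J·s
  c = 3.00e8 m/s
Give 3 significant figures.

One Planck volume: V_P = (ℏG/c³)^(3/2) = 4.18e-105 m³.
8.29e6 × 4.18e-105 m³ = 3.46e-98 m³

3.46e-98 m³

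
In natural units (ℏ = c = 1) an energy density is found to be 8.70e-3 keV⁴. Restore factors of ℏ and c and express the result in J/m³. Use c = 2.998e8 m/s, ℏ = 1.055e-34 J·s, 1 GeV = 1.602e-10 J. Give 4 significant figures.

[E]/[L]³ = [E]⁴/(ℏc)³; restore (ℏc)⁻³.
1 GeV⁴ → 1/(ℏc)³ × (1 GeV in J)⁴ = 2.082e37 J/m³.
Convert the energy scale: 8.70e-3 keV⁴ = 8.70e-27 GeV⁴.
Result: 8.70e-27 × 2.082e37 = 1.811e11 J/m³.

1.811e11 J/m³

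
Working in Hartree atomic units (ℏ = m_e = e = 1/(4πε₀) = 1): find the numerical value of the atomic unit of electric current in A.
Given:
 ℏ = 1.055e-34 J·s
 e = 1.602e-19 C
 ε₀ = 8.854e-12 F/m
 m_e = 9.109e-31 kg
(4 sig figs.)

Dimensional analysis gives I_au = e E_h/ℏ = m_e e⁵/((4πε₀)²ℏ³).
E_h = 4.354e-18 J
e·E_h/ℏ = 6.612e-3 A

6.612e-3 A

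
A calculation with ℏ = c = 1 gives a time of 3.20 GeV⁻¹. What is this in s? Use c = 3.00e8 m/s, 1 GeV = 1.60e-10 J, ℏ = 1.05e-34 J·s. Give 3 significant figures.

2.10e-24 s

A time is [E]⁻¹ in ℏ=c=1; restore one factor of ℏ.
1 GeV⁻¹ → ℏ × (1 GeV in J)⁻¹ = 6.56e-25 s.
Result: 3.20 × 6.56e-25 = 2.10e-24 s.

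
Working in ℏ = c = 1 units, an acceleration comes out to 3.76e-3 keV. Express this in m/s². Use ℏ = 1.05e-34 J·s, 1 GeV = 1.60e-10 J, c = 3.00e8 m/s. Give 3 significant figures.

1.72e24 m/s²

Acceleration is [L]/[T]² = c·[E]/ℏ.
1 GeV → c/ℏ × (1 GeV in J) = 4.57e32 m/s².
Convert the energy scale: 3.76e-3 keV = 3.76e-9 GeV.
Result: 3.76e-9 × 4.57e32 = 1.72e24 m/s².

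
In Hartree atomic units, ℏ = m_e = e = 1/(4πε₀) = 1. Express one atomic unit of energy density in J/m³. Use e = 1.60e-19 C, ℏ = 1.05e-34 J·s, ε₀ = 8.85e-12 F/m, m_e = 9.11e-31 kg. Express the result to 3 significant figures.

3.01e13 J/m³

The unique combination of the constants set to 1 with dimensions of energy density is u_au = E_h/a₀³ = m_e⁴e¹⁰/((4πε₀)⁵ℏ⁸).
E_h = 4.38e-18 J
a₀ = 5.26e-11 m
E_h/a₀³ = 3.01e13 J/m³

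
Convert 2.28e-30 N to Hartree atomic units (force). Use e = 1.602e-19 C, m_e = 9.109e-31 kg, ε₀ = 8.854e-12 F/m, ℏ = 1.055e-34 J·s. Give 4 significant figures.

2.774e-23

atomic unit of force: F_au = E_h/a₀ = m_e²e⁶/((4πε₀)³ℏ⁴) = 8.220e-8 N.
2.28e-30 / 8.220e-8 = 2.774e-23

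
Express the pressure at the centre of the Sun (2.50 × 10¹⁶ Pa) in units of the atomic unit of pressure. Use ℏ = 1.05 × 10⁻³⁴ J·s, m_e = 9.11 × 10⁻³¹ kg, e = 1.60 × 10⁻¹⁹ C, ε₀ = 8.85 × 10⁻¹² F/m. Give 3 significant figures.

atomic unit of pressure: P_au = E_h/a₀³ = m_e⁴e¹⁰/((4πε₀)⁵ℏ⁸) = 3.01 × 10¹³ Pa.
2.50 × 10¹⁶ / 3.01 × 10¹³ = 830

830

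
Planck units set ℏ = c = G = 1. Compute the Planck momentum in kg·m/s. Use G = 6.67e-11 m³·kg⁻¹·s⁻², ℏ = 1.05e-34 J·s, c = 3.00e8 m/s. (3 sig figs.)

6.52 kg·m/s

From ℏ = c = G = 1 the momentum scale is p_P = √(ℏc³/G).
  = √(42.5)
  = 6.52 kg·m/s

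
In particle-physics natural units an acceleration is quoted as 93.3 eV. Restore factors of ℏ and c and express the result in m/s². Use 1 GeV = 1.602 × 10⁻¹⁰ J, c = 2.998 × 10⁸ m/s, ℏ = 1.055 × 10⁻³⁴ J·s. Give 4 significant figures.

4.247 × 10²⁵ m/s²

Acceleration is [L]/[T]² = c·[E]/ℏ.
1 GeV → c/ℏ × (1 GeV in J) = 4.552 × 10³² m/s².
Convert the energy scale: 93.3 eV = 9.33 × 10⁻⁸ GeV.
Result: 9.33 × 10⁻⁸ × 4.552 × 10³² = 4.247 × 10²⁵ m/s².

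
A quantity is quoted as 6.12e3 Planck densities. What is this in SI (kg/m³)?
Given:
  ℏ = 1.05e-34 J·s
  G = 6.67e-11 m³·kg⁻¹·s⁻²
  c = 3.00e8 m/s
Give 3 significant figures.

One Planck density: ρ_P = c⁵/(ℏG²) = 5.20e96 kg/m³.
6.12e3 × 5.20e96 kg/m³ = 3.18e100 kg/m³

3.18e100 kg/m³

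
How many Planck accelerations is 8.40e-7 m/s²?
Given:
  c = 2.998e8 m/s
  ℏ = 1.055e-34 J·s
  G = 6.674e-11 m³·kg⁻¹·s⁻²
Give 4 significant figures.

1.511e-58

Planck acceleration: a_P = √(c⁷/(ℏG)) = 5.560e51 m/s².
8.40e-7 / 5.560e51 = 1.511e-58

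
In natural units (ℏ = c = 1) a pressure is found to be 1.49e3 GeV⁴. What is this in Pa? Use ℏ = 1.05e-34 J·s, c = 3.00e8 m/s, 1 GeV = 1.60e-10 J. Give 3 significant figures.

3.12e40 Pa

Pressure is [E]/[L]³ = [E]⁴/(ℏc)³.
1 GeV⁴ → 1/(ℏc)³ × (1 GeV in J)⁴ = 2.10e37 Pa.
Result: 1.49e3 × 2.10e37 = 3.12e40 Pa.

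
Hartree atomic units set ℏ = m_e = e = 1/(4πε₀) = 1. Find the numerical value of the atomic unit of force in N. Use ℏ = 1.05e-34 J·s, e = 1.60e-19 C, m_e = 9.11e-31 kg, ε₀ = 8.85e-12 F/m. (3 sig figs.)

8.33e-8 N

From ℏ = m_e = e = 1/(4πε₀) = 1 the force scale is F_au = E_h/a₀ = m_e²e⁶/((4πε₀)³ℏ⁴).
E_h = 4.38e-18 J
a₀ = 5.26e-11 m
E_h/a₀ = 8.33e-8 N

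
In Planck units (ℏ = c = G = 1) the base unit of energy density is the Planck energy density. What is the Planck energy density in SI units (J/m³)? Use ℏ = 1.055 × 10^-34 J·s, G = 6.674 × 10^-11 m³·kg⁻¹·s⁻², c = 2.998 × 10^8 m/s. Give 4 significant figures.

u_P = c⁷/(ℏG²)
  = 2.177 × 10^59 / 4.699 × 10^-55
  = 4.632 × 10^113 J/m³

4.632 × 10^113 J/m³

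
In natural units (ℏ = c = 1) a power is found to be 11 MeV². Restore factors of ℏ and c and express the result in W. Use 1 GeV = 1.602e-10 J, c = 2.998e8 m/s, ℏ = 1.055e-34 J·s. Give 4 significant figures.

Power is [E]/[T] = [E]²/ℏ.
1 GeV² → 1/ℏ × (1 GeV in J)² = 2.433e14 W.
Convert the energy scale: 11 MeV² = 1.10e-5 GeV².
Result: 1.10e-5 × 2.433e14 = 2.676e9 W.

2.676e9 W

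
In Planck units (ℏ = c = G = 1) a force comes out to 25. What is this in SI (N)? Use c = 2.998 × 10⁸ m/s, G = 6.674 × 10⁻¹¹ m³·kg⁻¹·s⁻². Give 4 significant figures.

One Planck force: F_P = c⁴/G = 1.210 × 10⁴⁴ N.
25 × 1.210 × 10⁴⁴ N = 3.026 × 10⁴⁵ N

3.026 × 10⁴⁵ N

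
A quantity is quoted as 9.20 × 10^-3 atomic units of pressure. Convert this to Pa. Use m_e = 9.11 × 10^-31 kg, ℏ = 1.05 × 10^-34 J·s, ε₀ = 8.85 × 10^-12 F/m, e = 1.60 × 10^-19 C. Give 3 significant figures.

One atomic unit of pressure: P_au = E_h/a₀³ = m_e⁴e¹⁰/((4πε₀)⁵ℏ⁸) = 3.01 × 10^13 Pa.
9.20 × 10^-3 × 3.01 × 10^13 Pa = 2.77 × 10^11 Pa

2.77 × 10^11 Pa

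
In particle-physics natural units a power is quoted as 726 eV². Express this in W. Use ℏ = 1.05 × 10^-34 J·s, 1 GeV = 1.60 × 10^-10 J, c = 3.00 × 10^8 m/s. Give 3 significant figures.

Power is [E]/[T] = [E]²/ℏ.
1 GeV² → 1/ℏ × (1 GeV in J)² = 2.44 × 10^14 W.
Convert the energy scale: 726 eV² = 7.26 × 10^-16 GeV².
Result: 7.26 × 10^-16 × 2.44 × 10^14 = 0.177 W.

0.177 W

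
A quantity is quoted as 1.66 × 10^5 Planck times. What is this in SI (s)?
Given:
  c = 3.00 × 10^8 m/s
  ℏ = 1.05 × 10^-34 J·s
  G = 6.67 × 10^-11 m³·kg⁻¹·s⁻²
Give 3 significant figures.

8.91 × 10^-39 s

One Planck time: t_P = √(ℏG/c⁵) = 5.37 × 10^-44 s.
1.66 × 10^5 × 5.37 × 10^-44 s = 8.91 × 10^-39 s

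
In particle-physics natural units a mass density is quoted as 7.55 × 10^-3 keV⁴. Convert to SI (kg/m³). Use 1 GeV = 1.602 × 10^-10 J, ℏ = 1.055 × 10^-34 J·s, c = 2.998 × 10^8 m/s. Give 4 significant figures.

1.749 × 10^-6 kg/m³

Mass density is [E]/(c²[L]³) = [E]⁴/(ℏ³c⁵).
1 GeV⁴ → 1/(ℏ³c⁵) × (1 GeV in J)⁴ = 2.316 × 10^20 kg/m³.
Convert the energy scale: 7.55 × 10^-3 keV⁴ = 7.55 × 10^-27 GeV⁴.
Result: 7.55 × 10^-27 × 2.316 × 10^20 = 1.749 × 10^-6 kg/m³.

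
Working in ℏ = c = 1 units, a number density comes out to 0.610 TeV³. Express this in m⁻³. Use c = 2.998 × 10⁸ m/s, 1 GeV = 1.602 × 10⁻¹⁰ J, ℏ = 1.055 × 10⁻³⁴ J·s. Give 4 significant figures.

7.926 × 10⁵⁵ m⁻³

Number density is [L]⁻³ = [E]³/(ℏc)³.
1 GeV³ → 1/(ℏc)³ × (1 GeV in J)³ = 1.299 × 10⁴⁷ m⁻³.
Convert the energy scale: 0.610 TeV³ = 6.10 × 10⁸ GeV³.
Result: 6.10 × 10⁸ × 1.299 × 10⁴⁷ = 7.926 × 10⁵⁵ m⁻³.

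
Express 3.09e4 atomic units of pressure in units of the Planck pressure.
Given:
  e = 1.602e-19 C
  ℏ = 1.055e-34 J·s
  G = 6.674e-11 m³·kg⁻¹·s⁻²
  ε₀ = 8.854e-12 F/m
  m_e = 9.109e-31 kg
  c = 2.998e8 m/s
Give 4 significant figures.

atomic unit of pressure: P_au = E_h/a₀³ = m_e⁴e¹⁰/((4πε₀)⁵ℏ⁸) = 2.929e13 Pa
Planck pressure: p_P = c⁷/(ℏG²) = 4.632e113 Pa
3.09e4 × 2.929e13 / 4.632e113 = 1.954e-96

1.954e-96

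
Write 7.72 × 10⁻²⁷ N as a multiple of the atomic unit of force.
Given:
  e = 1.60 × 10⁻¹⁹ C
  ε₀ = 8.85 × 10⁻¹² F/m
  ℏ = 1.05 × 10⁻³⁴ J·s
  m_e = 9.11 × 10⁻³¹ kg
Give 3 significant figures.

atomic unit of force: F_au = E_h/a₀ = m_e²e⁶/((4πε₀)³ℏ⁴) = 8.33 × 10⁻⁸ N.
7.72 × 10⁻²⁷ / 8.33 × 10⁻⁸ = 9.27 × 10⁻²⁰

9.27 × 10⁻²⁰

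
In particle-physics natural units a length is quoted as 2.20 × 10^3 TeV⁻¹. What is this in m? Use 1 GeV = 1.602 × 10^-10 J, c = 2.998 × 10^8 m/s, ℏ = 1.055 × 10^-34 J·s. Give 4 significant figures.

A length is [E]⁻¹ in ℏ=c=1; restore one factor of ℏc.
1 GeV⁻¹ → ℏc × (1 GeV in J)⁻¹ = 1.974 × 10^-16 m.
Convert the energy scale: 2.20 × 10^3 TeV⁻¹ = 2.20 GeV⁻¹.
Result: 2.20 × 1.974 × 10^-16 = 4.344 × 10^-16 m.

4.344 × 10^-16 m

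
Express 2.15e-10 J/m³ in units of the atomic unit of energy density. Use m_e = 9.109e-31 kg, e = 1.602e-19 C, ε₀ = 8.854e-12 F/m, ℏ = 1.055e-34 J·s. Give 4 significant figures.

7.340e-24

atomic unit of energy density: u_au = E_h/a₀³ = m_e⁴e¹⁰/((4πε₀)⁵ℏ⁸) = 2.929e13 J/m³.
2.15e-10 / 2.929e13 = 7.340e-24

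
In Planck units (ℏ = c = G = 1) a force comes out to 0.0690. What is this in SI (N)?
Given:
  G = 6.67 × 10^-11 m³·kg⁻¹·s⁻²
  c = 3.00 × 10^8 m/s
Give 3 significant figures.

One Planck force: F_P = c⁴/G = 1.21 × 10^44 N.
0.0690 × 1.21 × 10^44 N = 8.38 × 10^42 N

8.38 × 10^42 N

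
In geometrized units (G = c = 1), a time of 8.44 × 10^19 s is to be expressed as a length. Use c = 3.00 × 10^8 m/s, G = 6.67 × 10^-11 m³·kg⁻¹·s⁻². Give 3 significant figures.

2.53 × 10^28 m

Time → length via c.
8.44 × 10^19 s × (c) = 2.53 × 10^28 m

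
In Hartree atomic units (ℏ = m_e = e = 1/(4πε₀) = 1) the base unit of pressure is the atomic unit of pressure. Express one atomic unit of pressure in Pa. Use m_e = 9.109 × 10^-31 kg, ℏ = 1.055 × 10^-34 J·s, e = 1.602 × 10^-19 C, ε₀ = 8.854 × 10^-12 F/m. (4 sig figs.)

P_au = E_h/a₀³ = m_e⁴e¹⁰/((4πε₀)⁵ℏ⁸)
E_h = 4.354 × 10^-18 J
a₀ = 5.297 × 10^-11 m
E_h/a₀³ = 2.929 × 10^13 Pa

2.929 × 10^13 Pa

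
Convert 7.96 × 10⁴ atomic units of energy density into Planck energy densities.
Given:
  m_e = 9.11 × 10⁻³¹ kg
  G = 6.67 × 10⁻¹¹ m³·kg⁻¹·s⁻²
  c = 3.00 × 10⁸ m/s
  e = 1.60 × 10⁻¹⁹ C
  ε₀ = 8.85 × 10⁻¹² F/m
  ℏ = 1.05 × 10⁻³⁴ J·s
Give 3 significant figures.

atomic unit of energy density: u_au = E_h/a₀³ = m_e⁴e¹⁰/((4πε₀)⁵ℏ⁸) = 3.01 × 10¹³ J/m³
Planck energy density: u_P = c⁷/(ℏG²) = 4.68 × 10¹¹³ J/m³
7.96 × 10⁴ × 3.01 × 10¹³ / 4.68 × 10¹¹³ = 5.12 × 10⁻⁹⁶

5.12 × 10⁻⁹⁶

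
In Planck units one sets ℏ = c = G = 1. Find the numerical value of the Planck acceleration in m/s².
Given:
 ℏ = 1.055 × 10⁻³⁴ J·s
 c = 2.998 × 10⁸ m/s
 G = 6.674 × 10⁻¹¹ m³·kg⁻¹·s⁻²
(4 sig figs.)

a_P = √(c⁷/(ℏG))
  = √(3.092 × 10¹⁰³)
  = 5.560 × 10⁵¹ m/s²

5.560 × 10⁵¹ m/s²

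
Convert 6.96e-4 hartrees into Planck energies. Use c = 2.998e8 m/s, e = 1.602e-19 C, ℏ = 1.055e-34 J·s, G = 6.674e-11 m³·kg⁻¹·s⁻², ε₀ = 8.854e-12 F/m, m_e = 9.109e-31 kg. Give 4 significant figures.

1.549e-30

hartree: E_h = m_e e⁴/(4πε₀ℏ)² = 4.354e-18 J
Planck energy: E_P = √(ℏc⁵/G) = 1.957e9 J
6.96e-4 × 4.354e-18 / 1.957e9 = 1.549e-30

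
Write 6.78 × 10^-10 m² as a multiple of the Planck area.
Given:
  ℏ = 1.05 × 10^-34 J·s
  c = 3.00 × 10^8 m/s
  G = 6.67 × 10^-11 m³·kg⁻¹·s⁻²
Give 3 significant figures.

Planck area: A_P = ℏG/c³ = 2.59 × 10^-70 m².
6.78 × 10^-10 / 2.59 × 10^-70 = 2.61 × 10^60

2.61 × 10^60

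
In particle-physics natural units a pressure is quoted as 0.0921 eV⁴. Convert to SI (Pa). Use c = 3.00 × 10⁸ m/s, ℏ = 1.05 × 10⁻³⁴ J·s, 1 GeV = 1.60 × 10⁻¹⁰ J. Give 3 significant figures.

1.93 Pa

Pressure is [E]/[L]³ = [E]⁴/(ℏc)³.
1 GeV⁴ → 1/(ℏc)³ × (1 GeV in J)⁴ = 2.10 × 10³⁷ Pa.
Convert the energy scale: 0.0921 eV⁴ = 9.21 × 10⁻³⁸ GeV⁴.
Result: 9.21 × 10⁻³⁸ × 2.10 × 10³⁷ = 1.93 Pa.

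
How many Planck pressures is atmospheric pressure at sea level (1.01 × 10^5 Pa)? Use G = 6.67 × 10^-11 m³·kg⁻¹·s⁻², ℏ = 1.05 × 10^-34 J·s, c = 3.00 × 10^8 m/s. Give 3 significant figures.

2.16 × 10^-109

Planck pressure: p_P = c⁷/(ℏG²) = 4.68 × 10^113 Pa.
1.01 × 10^5 / 4.68 × 10^113 = 2.16 × 10^-109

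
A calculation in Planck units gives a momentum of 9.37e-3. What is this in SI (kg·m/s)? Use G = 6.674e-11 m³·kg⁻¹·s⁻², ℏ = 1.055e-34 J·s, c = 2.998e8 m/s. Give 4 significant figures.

One Planck momentum: p_P = √(ℏc³/G) = 6.527 kg·m/s.
9.37e-3 × 6.527 kg·m/s = 0.06115 kg·m/s

0.06115 kg·m/s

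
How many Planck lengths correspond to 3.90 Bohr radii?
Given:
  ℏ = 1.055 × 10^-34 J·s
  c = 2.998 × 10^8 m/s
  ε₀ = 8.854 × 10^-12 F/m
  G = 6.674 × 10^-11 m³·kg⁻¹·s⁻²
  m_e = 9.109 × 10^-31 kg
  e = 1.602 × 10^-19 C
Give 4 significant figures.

Bohr radius: a₀ = 4πε₀ℏ²/(m_e e²) = 5.297 × 10^-11 m
Planck length: ℓ_P = √(ℏG/c³) = 1.616 × 10^-35 m
3.90 × 5.297 × 10^-11 / 1.616 × 10^-35 = 1.278 × 10^25

1.278 × 10^25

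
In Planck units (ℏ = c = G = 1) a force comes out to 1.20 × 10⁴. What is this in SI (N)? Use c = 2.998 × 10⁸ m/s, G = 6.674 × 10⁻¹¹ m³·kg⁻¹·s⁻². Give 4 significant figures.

One Planck force: F_P = c⁴/G = 1.210 × 10⁴⁴ N.
1.20 × 10⁴ × 1.210 × 10⁴⁴ N = 1.453 × 10⁴⁸ N

1.453 × 10⁴⁸ N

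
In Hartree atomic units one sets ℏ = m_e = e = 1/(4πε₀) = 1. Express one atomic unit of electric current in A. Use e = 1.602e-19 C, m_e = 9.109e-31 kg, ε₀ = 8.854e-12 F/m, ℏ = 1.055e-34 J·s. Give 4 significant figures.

6.612e-3 A

I_au = e E_h/ℏ = m_e e⁵/((4πε₀)²ℏ³)
E_h = 4.354e-18 J
e·E_h/ℏ = 6.612e-3 A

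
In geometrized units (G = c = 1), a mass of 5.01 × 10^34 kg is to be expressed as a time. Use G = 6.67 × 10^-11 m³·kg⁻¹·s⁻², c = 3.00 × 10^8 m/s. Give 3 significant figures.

Mass → time via G/c³.
5.01 × 10^34 kg × (G/c³) = 0.124 s

0.124 s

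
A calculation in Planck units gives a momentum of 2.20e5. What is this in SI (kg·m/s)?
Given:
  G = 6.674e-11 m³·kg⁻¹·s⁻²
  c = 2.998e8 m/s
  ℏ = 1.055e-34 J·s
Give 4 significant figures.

1.436e6 kg·m/s

One Planck momentum: p_P = √(ℏc³/G) = 6.527 kg·m/s.
2.20e5 × 6.527 kg·m/s = 1.436e6 kg·m/s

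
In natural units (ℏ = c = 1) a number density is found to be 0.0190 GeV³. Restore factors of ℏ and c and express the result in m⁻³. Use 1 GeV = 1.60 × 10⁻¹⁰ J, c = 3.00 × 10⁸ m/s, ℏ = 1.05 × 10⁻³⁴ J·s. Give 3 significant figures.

Number density is [L]⁻³ = [E]³/(ℏc)³.
1 GeV³ → 1/(ℏc)³ × (1 GeV in J)³ = 1.31 × 10⁴⁷ m⁻³.
Result: 0.0190 × 1.31 × 10⁴⁷ = 2.49 × 10⁴⁵ m⁻³.

2.49 × 10⁴⁵ m⁻³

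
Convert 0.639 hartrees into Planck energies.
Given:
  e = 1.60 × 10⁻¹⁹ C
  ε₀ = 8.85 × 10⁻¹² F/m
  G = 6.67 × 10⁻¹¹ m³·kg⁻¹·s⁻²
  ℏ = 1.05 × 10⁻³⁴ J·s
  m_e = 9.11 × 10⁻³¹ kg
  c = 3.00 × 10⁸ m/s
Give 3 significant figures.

1.43 × 10⁻²⁷

hartree: E_h = m_e e⁴/(4πε₀ℏ)² = 4.38 × 10⁻¹⁸ J
Planck energy: E_P = √(ℏc⁵/G) = 1.96 × 10⁹ J
0.639 × 4.38 × 10⁻¹⁸ / 1.96 × 10⁹ = 1.43 × 10⁻²⁷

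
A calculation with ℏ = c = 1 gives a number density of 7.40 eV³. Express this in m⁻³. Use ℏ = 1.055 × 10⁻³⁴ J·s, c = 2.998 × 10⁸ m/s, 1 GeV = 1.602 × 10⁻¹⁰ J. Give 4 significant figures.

9.615 × 10²⁰ m⁻³

Number density is [L]⁻³ = [E]³/(ℏc)³.
1 GeV³ → 1/(ℏc)³ × (1 GeV in J)³ = 1.299 × 10⁴⁷ m⁻³.
Convert the energy scale: 7.40 eV³ = 7.40 × 10⁻²⁷ GeV³.
Result: 7.40 × 10⁻²⁷ × 1.299 × 10⁴⁷ = 9.615 × 10²⁰ m⁻³.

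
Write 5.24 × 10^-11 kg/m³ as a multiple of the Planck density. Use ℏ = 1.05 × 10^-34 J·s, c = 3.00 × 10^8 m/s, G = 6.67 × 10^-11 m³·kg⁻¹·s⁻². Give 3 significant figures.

1.01 × 10^-107

Planck density: ρ_P = c⁵/(ℏG²) = 5.20 × 10^96 kg/m³.
5.24 × 10^-11 / 5.20 × 10^96 = 1.01 × 10^-107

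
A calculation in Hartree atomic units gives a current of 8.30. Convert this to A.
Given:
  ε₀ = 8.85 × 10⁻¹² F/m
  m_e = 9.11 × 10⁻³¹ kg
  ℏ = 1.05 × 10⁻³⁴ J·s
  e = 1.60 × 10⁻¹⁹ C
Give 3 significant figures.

0.0554 A

One atomic unit of electric current: I_au = e E_h/ℏ = m_e e⁵/((4πε₀)²ℏ³) = 6.67 × 10⁻³ A.
8.30 × 6.67 × 10⁻³ A = 0.0554 A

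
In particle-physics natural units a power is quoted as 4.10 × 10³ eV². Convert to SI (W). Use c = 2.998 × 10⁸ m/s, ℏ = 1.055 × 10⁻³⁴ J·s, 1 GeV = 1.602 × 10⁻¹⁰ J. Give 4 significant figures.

0.9974 W

Power is [E]/[T] = [E]²/ℏ.
1 GeV² → 1/ℏ × (1 GeV in J)² = 2.433 × 10¹⁴ W.
Convert the energy scale: 4.10 × 10³ eV² = 4.10 × 10⁻¹⁵ GeV².
Result: 4.10 × 10⁻¹⁵ × 2.433 × 10¹⁴ = 0.9974 W.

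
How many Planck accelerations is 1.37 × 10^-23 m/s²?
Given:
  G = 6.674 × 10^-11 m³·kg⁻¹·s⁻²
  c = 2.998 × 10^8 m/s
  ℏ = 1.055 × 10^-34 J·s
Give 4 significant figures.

Planck acceleration: a_P = √(c⁷/(ℏG)) = 5.560 × 10^51 m/s².
1.37 × 10^-23 / 5.560 × 10^51 = 2.464 × 10^-75

2.464 × 10^-75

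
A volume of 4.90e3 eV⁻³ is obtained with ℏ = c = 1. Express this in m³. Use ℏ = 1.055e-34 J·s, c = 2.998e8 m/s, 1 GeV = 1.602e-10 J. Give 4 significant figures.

Volume is [L]³ = [E]⁻³·(ℏc)³.
1 GeV⁻³ → (ℏc)³ × (1 GeV in J)⁻³ = 7.696e-48 m³.
Convert the energy scale: 4.90e3 eV⁻³ = 4.90e30 GeV⁻³.
Result: 4.90e30 × 7.696e-48 = 3.771e-17 m³.

3.771e-17 m³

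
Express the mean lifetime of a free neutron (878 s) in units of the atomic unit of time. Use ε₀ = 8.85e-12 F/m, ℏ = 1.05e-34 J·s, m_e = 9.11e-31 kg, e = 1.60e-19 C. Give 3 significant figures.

3.66e19

atomic unit of time: τ_au = (4πε₀)²ℏ³/(m_e e⁴) = 2.40e-17 s.
878 / 2.40e-17 = 3.66e19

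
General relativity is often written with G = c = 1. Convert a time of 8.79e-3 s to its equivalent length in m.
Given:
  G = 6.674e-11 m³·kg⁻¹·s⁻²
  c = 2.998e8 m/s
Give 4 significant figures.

Time → length via c.
8.79e-3 s × (c) = 2.635e6 m

2.635e6 m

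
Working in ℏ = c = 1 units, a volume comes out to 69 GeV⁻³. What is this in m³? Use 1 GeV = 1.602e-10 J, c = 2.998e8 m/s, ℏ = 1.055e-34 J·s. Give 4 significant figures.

Volume is [L]³ = [E]⁻³·(ℏc)³.
1 GeV⁻³ → (ℏc)³ × (1 GeV in J)⁻³ = 7.696e-48 m³.
Result: 69 × 7.696e-48 = 5.310e-46 m³.

5.310e-46 m³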